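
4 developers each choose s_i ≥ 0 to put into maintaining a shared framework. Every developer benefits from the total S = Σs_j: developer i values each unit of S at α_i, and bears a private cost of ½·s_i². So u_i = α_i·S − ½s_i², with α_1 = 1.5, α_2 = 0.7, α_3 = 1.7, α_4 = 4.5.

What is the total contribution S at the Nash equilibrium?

Developer i's FOC: ∂u_i/∂s_i = α_i − s_i = 0, so s_i* = α_i.
NE contributions = (1.5, 0.7, 1.7, 4.5); S = 8.4.

8.4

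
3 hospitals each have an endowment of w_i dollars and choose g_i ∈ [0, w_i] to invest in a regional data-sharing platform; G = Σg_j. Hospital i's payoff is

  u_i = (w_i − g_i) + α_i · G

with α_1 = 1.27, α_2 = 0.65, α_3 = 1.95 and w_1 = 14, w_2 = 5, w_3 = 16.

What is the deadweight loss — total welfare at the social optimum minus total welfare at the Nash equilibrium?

14.35

∂u_i/∂g_i = α_i − 1, so hospital i contributes w_i if α_i > 1, else 0.
α_i > 1 for i ∈ {1, 3}; NE contributions (14, 0, 16), G = 30.
W^NE = Σw_i − G^NE + (Σα_i)·G^NE = 35 + 2.87·30 = 121.1.
Planner: ∂(Σu_j)/∂g_i = Σα_j − 1 = 2.87 > 0, so everyone contributes w_i; G^SO = 35, W^SO = 35 + 2.87·35 = 135.45.
Deadweight loss = 14.35.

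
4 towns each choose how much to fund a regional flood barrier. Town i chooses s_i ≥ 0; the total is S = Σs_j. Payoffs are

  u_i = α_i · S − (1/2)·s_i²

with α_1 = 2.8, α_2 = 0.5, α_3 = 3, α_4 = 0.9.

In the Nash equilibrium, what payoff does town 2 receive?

Town i's FOC: ∂u_i/∂s_i = α_i − s_i = 0, so s_i* = α_i.
NE contributions = (2.8, 0.5, 3, 0.9); S = 7.2.
u_2 = α_2·S − ½·(s_2)² = 0.5·7.2 − ½·0.5² = 3.475.

3.475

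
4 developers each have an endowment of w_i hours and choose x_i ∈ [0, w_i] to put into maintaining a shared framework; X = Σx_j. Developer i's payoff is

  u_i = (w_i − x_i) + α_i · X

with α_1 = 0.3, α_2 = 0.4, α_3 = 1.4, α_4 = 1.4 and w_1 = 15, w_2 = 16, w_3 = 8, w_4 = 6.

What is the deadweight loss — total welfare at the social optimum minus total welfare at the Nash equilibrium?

∂u_i/∂x_i = α_i − 1, so developer i contributes w_i if α_i > 1, else 0.
α_i > 1 for i ∈ {3, 4}; NE contributions (0, 0, 8, 6), X = 14.
W^NE = Σw_i − X^NE + (Σα_i)·X^NE = 45 + 2.5·14 = 80.
Planner: ∂(Σu_j)/∂x_i = Σα_j − 1 = 2.5 > 0, so everyone contributes w_i; X^SO = 45, W^SO = 45 + 2.5·45 = 157.5.
Deadweight loss = 77.5.

77.5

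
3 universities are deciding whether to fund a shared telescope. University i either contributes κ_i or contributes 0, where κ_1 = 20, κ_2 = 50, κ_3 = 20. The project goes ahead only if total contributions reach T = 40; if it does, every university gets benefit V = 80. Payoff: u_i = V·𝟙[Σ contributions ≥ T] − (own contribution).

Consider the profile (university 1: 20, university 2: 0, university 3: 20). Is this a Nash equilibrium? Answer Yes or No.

Total = 40 ≥ 40: provided.
University 1 (pledges 20, payoff 60): dropping to 0 → total 20, payoff 0. No gain.
University 2 (pledges 0, payoff 80): pledging 50 → total 90, payoff 30. No gain.
University 3 (pledges 20, payoff 60): dropping to 0 → total 20, payoff 0. No gain.

Yes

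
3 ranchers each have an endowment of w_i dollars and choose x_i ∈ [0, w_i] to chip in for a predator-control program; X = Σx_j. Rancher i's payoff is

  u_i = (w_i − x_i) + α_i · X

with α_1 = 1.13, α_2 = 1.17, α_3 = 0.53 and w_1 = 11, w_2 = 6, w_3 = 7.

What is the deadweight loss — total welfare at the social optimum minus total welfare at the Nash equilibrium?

12.81

∂u_i/∂x_i = α_i − 1, so rancher i contributes w_i if α_i > 1, else 0.
α_i > 1 for i ∈ {1, 2}; NE contributions (11, 6, 0), X = 17.
W^NE = Σw_i − X^NE + (Σα_i)·X^NE = 24 + 1.83·17 = 55.11.
Planner: ∂(Σu_j)/∂x_i = Σα_j − 1 = 1.83 > 0, so everyone contributes w_i; X^SO = 24, W^SO = 24 + 1.83·24 = 67.92.
Deadweight loss = 12.81.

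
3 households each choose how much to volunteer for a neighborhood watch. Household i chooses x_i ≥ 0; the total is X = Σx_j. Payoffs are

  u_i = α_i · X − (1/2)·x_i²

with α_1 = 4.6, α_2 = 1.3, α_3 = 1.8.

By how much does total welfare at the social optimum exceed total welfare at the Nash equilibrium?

42.69

Household i's FOC: ∂u_i/∂x_i = α_i − x_i = 0, so x_i* = α_i.
NE contributions = (4.6, 1.3, 1.8); X = 7.7.
W^NE = (Σα)·X − ½Σα_i² = 7.7² − ½·26.09 = 46.245.
Planner sets x_i = Σα_j = 7.7 for every i, so X^SO = 3·7.7 = 23.1.
W^SO = (Σα)·X^SO − ½·3·(Σα)² = (3/2)·7.7² = 88.935.
Deadweight loss = W^SO − W^NE = 42.69.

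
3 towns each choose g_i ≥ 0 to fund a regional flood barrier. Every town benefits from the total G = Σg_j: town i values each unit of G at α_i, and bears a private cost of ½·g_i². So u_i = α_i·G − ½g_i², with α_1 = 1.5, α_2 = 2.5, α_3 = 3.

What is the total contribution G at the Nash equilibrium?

Town i's FOC: ∂u_i/∂g_i = α_i − g_i = 0, so g_i* = α_i.
NE contributions = (1.5, 2.5, 3); G = 7.

7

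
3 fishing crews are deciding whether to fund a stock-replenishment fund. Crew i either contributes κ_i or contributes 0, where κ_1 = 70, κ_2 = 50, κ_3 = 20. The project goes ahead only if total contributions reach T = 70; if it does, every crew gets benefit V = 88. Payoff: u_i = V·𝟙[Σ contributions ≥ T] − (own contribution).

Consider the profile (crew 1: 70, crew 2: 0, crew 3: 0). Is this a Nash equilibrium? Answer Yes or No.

Total = 70 ≥ 70: provided.
Crew 1 (pledges 70, payoff 18): dropping to 0 → total 0, payoff 0. No gain.
Crew 2 (pledges 0, payoff 88): pledging 50 → total 120, payoff 38. No gain.
Crew 3 (pledges 0, payoff 88): pledging 20 → total 90, payoff 68. No gain.

Yes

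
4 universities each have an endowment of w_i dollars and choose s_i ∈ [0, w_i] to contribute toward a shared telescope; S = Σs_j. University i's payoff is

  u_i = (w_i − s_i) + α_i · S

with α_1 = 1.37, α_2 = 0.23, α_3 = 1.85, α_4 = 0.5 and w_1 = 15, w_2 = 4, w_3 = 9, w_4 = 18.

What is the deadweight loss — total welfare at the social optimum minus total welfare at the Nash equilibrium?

64.9

∂u_i/∂s_i = α_i − 1, so university i contributes w_i if α_i > 1, else 0.
α_i > 1 for i ∈ {1, 3}; NE contributions (15, 0, 9, 0), S = 24.
W^NE = Σw_i − S^NE + (Σα_i)·S^NE = 46 + 2.95·24 = 116.8.
Planner: ∂(Σu_j)/∂s_i = Σα_j − 1 = 2.95 > 0, so everyone contributes w_i; S^SO = 46, W^SO = 46 + 2.95·46 = 181.7.
Deadweight loss = 64.9.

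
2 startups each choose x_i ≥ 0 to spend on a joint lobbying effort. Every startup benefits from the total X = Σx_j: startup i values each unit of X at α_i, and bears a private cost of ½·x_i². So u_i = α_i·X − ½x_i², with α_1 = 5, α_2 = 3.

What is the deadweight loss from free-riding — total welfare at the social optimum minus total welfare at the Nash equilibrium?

17

Startup i's FOC: ∂u_i/∂x_i = α_i − x_i = 0, so x_i* = α_i.
NE contributions = (5, 3); X = 8.
W^NE = (Σα)·X − ½Σα_i² = 8² − ½·34 = 47.
Planner sets x_i = Σα_j = 8 for every i, so X^SO = 2·8 = 16.
W^SO = (Σα)·X^SO − ½·2·(Σα)² = (2/2)·8² = 64.
Deadweight loss = W^SO − W^NE = 17.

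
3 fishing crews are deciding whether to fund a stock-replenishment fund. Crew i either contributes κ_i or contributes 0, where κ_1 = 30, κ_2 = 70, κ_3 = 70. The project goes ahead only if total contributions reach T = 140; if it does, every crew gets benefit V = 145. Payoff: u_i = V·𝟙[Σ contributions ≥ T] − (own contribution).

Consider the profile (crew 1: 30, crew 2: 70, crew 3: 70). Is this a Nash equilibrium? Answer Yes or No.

No

Total = 170 ≥ 140: provided.
Crew 1 (pledges 30, payoff 115): dropping to 0 → total 140, payoff 145. Profitable deviation.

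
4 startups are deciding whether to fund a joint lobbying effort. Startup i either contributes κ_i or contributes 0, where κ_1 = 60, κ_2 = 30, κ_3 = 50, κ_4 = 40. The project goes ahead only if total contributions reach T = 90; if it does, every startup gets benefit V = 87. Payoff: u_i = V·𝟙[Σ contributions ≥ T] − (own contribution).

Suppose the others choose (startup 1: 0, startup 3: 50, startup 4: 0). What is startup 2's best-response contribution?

0

Others' total = 50. Even contributing 30 gives 80 < 90: no benefit either way.
Best response: 0.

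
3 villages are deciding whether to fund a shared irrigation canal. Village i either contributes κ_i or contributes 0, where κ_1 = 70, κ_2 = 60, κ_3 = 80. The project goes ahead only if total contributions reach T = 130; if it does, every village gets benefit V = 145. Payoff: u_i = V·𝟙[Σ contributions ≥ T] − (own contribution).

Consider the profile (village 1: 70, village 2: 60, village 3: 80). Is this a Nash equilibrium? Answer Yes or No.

No

Total = 210 ≥ 130: provided.
Village 1 (pledges 70, payoff 75): dropping to 0 → total 140, payoff 145. Profitable deviation.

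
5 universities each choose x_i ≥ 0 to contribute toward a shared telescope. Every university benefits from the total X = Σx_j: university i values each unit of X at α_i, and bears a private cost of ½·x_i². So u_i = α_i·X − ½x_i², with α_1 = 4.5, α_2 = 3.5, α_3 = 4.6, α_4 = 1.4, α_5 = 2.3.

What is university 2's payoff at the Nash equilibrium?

University i's FOC: ∂u_i/∂x_i = α_i − x_i = 0, so x_i* = α_i.
NE contributions = (4.5, 3.5, 4.6, 1.4, 2.3); X = 16.3.
u_2 = α_2·X − ½·(x_2)² = 3.5·16.3 − ½·3.5² = 50.925.

50.925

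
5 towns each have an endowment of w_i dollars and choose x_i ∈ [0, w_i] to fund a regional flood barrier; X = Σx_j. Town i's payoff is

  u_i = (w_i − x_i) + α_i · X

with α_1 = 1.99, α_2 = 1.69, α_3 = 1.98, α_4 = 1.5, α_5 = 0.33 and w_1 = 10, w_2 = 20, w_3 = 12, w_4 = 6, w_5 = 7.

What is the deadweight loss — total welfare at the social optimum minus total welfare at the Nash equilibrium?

45.43

∂u_i/∂x_i = α_i − 1, so town i contributes w_i if α_i > 1, else 0.
α_i > 1 for i ∈ {1, 2, 3, 4}; NE contributions (10, 20, 12, 6, 0), X = 48.
W^NE = Σw_i − X^NE + (Σα_i)·X^NE = 55 + 6.49·48 = 366.52.
Planner: ∂(Σu_j)/∂x_i = Σα_j − 1 = 6.49 > 0, so everyone contributes w_i; X^SO = 55, W^SO = 55 + 6.49·55 = 411.95.
Deadweight loss = 45.43.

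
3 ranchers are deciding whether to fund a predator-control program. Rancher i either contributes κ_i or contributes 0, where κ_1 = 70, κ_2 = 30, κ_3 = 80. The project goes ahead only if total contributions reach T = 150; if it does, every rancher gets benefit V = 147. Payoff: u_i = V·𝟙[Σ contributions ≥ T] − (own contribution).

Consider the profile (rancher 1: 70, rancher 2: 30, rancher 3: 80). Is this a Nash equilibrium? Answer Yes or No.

Total = 180 ≥ 150: provided.
Rancher 1 (pledges 70, payoff 77): dropping to 0 → total 110, payoff 0. No gain.
Rancher 2 (pledges 30, payoff 117): dropping to 0 → total 150, payoff 147. Profitable deviation.

No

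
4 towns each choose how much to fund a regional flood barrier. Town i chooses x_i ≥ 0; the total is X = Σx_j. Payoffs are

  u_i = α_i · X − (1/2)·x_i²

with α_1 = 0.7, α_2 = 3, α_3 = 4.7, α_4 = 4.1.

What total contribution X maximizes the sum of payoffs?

50

Planner FOC: ∂(Σu_j)/∂x_i = (Σα_j) − x_i = 0, so x_i^SO = Σα_j = 12.5 for every i; X^SO = 50.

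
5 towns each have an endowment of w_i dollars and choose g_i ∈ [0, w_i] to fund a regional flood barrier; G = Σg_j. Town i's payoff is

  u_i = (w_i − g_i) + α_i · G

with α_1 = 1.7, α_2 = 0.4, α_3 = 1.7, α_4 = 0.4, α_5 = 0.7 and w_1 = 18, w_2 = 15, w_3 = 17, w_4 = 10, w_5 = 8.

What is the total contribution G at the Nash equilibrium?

∂u_i/∂g_i = α_i − 1, so town i contributes w_i if α_i > 1, else 0.
α_i > 1 for i ∈ {1, 3}; NE contributions (18, 0, 17, 0, 0), G = 35.

35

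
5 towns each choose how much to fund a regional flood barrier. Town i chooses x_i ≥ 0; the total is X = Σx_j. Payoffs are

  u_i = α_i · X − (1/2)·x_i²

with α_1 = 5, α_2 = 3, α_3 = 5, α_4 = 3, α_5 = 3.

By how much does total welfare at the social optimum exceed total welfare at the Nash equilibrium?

Town i's FOC: ∂u_i/∂x_i = α_i − x_i = 0, so x_i* = α_i.
NE contributions = (5, 3, 5, 3, 3); X = 19.
W^NE = (Σα)·X − ½Σα_i² = 19² − ½·77 = 322.5.
Planner sets x_i = Σα_j = 19 for every i, so X^SO = 5·19 = 95.
W^SO = (Σα)·X^SO − ½·5·(Σα)² = (5/2)·19² = 902.5.
Deadweight loss = W^SO − W^NE = 580.

580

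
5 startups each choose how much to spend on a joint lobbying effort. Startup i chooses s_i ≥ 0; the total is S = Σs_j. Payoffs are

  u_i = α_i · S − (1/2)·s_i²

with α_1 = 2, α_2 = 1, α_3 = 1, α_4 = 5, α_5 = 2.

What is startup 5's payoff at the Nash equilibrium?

Startup i's FOC: ∂u_i/∂s_i = α_i − s_i = 0, so s_i* = α_i.
NE contributions = (2, 1, 1, 5, 2); S = 11.
u_5 = α_5·S − ½·(s_5)² = 2·11 − ½·2² = 20.

20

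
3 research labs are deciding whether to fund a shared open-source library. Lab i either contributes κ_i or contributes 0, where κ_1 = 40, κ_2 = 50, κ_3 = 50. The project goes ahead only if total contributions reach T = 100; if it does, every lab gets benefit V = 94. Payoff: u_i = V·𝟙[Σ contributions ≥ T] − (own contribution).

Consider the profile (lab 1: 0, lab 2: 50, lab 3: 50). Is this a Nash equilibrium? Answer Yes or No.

Yes

Total = 100 ≥ 100: provided.
Lab 1 (pledges 0, payoff 94): pledging 40 → total 140, payoff 54. No gain.
Lab 2 (pledges 50, payoff 44): dropping to 0 → total 50, payoff 0. No gain.
Lab 3 (pledges 50, payoff 44): dropping to 0 → total 50, payoff 0. No gain.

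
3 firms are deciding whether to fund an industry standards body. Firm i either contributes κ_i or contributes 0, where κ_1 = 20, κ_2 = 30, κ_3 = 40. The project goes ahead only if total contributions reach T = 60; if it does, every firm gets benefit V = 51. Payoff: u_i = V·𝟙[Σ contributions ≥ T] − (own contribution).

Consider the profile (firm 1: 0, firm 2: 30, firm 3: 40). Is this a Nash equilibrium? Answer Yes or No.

Total = 70 ≥ 60: provided.
Firm 1 (pledges 0, payoff 51): pledging 20 → total 90, payoff 31. No gain.
Firm 2 (pledges 30, payoff 21): dropping to 0 → total 40, payoff 0. No gain.
Firm 3 (pledges 40, payoff 11): dropping to 0 → total 30, payoff 0. No gain.

Yes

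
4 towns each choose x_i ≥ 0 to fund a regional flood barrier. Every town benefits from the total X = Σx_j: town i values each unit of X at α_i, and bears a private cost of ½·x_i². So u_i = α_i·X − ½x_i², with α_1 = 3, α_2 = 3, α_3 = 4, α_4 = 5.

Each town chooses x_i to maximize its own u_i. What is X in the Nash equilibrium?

Town i's FOC: ∂u_i/∂x_i = α_i − x_i = 0, so x_i* = α_i.
NE contributions = (3, 3, 4, 5); X = 15.

15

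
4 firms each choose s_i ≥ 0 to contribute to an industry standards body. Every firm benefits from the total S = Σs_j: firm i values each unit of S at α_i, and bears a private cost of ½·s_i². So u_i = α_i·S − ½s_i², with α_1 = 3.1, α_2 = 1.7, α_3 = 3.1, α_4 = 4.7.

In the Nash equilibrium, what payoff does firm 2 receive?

19.975

Firm i's FOC: ∂u_i/∂s_i = α_i − s_i = 0, so s_i* = α_i.
NE contributions = (3.1, 1.7, 3.1, 4.7); S = 12.6.
u_2 = α_2·S − ½·(s_2)² = 1.7·12.6 − ½·1.7² = 19.975.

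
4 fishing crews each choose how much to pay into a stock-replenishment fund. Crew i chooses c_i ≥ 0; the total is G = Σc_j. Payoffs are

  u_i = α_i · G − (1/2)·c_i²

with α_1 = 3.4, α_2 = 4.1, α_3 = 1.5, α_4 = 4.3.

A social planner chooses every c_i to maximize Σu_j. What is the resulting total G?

Planner FOC: ∂(Σu_j)/∂c_i = (Σα_j) − c_i = 0, so c_i^SO = Σα_j = 13.3 for every i; G^SO = 53.2.

53.2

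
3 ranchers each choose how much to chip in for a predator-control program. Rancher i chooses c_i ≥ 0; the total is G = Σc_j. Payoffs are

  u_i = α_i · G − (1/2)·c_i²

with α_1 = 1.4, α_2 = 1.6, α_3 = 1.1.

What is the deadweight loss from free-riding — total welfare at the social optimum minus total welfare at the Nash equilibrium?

Rancher i's FOC: ∂u_i/∂c_i = α_i − c_i = 0, so c_i* = α_i.
NE contributions = (1.4, 1.6, 1.1); G = 4.1.
W^NE = (Σα)·G − ½Σα_i² = 4.1² − ½·5.73 = 13.945.
Planner sets c_i = Σα_j = 4.1 for every i, so G^SO = 3·4.1 = 12.3.
W^SO = (Σα)·G^SO − ½·3·(Σα)² = (3/2)·4.1² = 25.215.
Deadweight loss = W^SO − W^NE = 11.27.

11.27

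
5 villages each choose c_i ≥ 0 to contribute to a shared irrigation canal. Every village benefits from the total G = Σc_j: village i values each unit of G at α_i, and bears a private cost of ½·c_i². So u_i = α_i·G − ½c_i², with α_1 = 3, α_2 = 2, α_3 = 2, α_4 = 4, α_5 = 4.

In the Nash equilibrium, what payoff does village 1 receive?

Village i's FOC: ∂u_i/∂c_i = α_i − c_i = 0, so c_i* = α_i.
NE contributions = (3, 2, 2, 4, 4); G = 15.
u_1 = α_1·G − ½·(c_1)² = 3·15 − ½·3² = 40.5.

40.5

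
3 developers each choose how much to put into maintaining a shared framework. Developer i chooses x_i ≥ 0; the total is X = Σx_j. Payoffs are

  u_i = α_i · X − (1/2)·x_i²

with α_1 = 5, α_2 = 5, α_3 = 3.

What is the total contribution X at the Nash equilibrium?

13

Developer i's FOC: ∂u_i/∂x_i = α_i − x_i = 0, so x_i* = α_i.
NE contributions = (5, 5, 3); X = 13.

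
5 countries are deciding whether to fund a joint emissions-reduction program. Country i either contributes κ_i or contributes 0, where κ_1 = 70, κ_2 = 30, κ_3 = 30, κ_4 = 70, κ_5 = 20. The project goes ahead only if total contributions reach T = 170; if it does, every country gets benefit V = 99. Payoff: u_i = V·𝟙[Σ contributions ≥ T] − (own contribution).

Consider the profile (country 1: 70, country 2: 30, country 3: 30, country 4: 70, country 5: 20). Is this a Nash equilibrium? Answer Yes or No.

No

Total = 220 ≥ 170: provided.
Country 1 (pledges 70, payoff 29): dropping to 0 → total 150, payoff 0. No gain.
Country 2 (pledges 30, payoff 69): dropping to 0 → total 190, payoff 99. Profitable deviation.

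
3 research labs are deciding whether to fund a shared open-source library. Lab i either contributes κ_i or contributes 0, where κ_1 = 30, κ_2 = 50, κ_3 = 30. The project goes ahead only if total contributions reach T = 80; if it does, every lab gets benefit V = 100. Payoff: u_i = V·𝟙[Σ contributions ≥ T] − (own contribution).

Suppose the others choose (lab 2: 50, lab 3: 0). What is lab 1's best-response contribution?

Others' total = 50. Contributing 30 brings total to 80 ≥ 80: gain V − κ_1 = 70.
Best response: 30.

30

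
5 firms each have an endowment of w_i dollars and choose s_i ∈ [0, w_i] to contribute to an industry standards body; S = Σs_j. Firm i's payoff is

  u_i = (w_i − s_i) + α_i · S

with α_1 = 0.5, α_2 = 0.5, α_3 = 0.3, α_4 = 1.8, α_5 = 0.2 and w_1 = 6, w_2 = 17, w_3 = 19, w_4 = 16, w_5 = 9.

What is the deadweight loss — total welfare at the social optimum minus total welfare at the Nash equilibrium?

117.3

∂u_i/∂s_i = α_i − 1, so firm i contributes w_i if α_i > 1, else 0.
α_i > 1 for i ∈ {4}; NE contributions (0, 0, 0, 16, 0), S = 16.
W^NE = Σw_i − S^NE + (Σα_i)·S^NE = 67 + 2.3·16 = 103.8.
Planner: ∂(Σu_j)/∂s_i = Σα_j − 1 = 2.3 > 0, so everyone contributes w_i; S^SO = 67, W^SO = 67 + 2.3·67 = 221.1.
Deadweight loss = 117.3.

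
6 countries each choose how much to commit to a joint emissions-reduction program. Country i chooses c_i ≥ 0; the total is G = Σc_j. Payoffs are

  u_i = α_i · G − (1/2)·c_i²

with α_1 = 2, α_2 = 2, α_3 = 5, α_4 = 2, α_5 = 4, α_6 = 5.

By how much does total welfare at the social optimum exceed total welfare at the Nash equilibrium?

Country i's FOC: ∂u_i/∂c_i = α_i − c_i = 0, so c_i* = α_i.
NE contributions = (2, 2, 5, 2, 4, 5); G = 20.
W^NE = (Σα)·G − ½Σα_i² = 20² − ½·78 = 361.
Planner sets c_i = Σα_j = 20 for every i, so G^SO = 6·20 = 120.
W^SO = (Σα)·G^SO − ½·6·(Σα)² = (6/2)·20² = 1200.
Deadweight loss = W^SO − W^NE = 839.

839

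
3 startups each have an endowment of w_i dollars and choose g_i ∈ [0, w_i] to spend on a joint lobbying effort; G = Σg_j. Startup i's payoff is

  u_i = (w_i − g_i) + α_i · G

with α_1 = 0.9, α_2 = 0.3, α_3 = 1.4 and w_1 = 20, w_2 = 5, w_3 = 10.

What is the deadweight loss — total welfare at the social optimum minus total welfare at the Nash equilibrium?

40

∂u_i/∂g_i = α_i − 1, so startup i contributes w_i if α_i > 1, else 0.
α_i > 1 for i ∈ {3}; NE contributions (0, 0, 10), G = 10.
W^NE = Σw_i − G^NE + (Σα_i)·G^NE = 35 + 1.6·10 = 51.
Planner: ∂(Σu_j)/∂g_i = Σα_j − 1 = 1.6 > 0, so everyone contributes w_i; G^SO = 35, W^SO = 35 + 1.6·35 = 91.
Deadweight loss = 40.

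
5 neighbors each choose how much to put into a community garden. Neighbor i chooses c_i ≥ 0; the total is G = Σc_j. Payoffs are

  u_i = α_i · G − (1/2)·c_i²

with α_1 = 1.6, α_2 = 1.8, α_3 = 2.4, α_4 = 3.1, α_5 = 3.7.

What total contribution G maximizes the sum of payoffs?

63

Planner FOC: ∂(Σu_j)/∂c_i = (Σα_j) − c_i = 0, so c_i^SO = Σα_j = 12.6 for every i; G^SO = 63.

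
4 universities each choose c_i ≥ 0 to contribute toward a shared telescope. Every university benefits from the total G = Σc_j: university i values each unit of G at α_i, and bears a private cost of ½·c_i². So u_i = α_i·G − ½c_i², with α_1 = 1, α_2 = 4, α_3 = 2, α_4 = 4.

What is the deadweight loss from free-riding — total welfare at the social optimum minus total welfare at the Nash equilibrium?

University i's FOC: ∂u_i/∂c_i = α_i − c_i = 0, so c_i* = α_i.
NE contributions = (1, 4, 2, 4); G = 11.
W^NE = (Σα)·G − ½Σα_i² = 11² − ½·37 = 102.5.
Planner sets c_i = Σα_j = 11 for every i, so G^SO = 4·11 = 44.
W^SO = (Σα)·G^SO − ½·4·(Σα)² = (4/2)·11² = 242.
Deadweight loss = W^SO − W^NE = 139.5.

139.5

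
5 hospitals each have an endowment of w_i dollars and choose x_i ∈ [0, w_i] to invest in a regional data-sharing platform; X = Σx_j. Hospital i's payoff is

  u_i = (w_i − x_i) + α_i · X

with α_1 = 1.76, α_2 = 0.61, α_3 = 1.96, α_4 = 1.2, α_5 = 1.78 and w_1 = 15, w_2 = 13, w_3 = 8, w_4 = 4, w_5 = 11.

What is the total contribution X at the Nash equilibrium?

38

∂u_i/∂x_i = α_i − 1, so hospital i contributes w_i if α_i > 1, else 0.
α_i > 1 for i ∈ {1, 3, 4, 5}; NE contributions (15, 0, 8, 4, 11), X = 38.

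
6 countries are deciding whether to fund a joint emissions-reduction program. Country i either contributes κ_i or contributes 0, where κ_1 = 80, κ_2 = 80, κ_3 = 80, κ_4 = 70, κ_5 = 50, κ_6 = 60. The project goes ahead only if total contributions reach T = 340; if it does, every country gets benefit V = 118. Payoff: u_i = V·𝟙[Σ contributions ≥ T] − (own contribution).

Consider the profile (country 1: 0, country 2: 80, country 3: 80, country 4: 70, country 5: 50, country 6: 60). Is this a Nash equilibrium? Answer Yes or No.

Yes

Total = 340 ≥ 340: provided.
Country 1 (pledges 0, payoff 118): pledging 80 → total 420, payoff 38. No gain.
Country 2 (pledges 80, payoff 38): dropping to 0 → total 260, payoff 0. No gain.
Country 3 (pledges 80, payoff 38): dropping to 0 → total 260, payoff 0. No gain.
Country 4 (pledges 70, payoff 48): dropping to 0 → total 270, payoff 0. No gain.
Country 5 (pledges 50, payoff 68): dropping to 0 → total 290, payoff 0. No gain.
Country 6 (pledges 60, payoff 58): dropping to 0 → total 280, payoff 0. No gain.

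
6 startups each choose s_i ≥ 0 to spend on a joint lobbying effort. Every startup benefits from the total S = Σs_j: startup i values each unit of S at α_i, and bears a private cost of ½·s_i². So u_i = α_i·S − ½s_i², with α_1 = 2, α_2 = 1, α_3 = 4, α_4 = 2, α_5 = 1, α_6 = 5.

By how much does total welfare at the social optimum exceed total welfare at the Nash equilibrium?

Startup i's FOC: ∂u_i/∂s_i = α_i − s_i = 0, so s_i* = α_i.
NE contributions = (2, 1, 4, 2, 1, 5); S = 15.
W^NE = (Σα)·S − ½Σα_i² = 15² − ½·51 = 199.5.
Planner sets s_i = Σα_j = 15 for every i, so S^SO = 6·15 = 90.
W^SO = (Σα)·S^SO − ½·6·(Σα)² = (6/2)·15² = 675.
Deadweight loss = W^SO − W^NE = 475.5.

475.5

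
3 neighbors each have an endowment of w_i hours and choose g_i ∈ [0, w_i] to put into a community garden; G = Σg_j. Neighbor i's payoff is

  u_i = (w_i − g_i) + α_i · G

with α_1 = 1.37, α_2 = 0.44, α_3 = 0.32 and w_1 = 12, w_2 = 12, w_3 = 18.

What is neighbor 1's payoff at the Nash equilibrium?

∂u_i/∂g_i = α_i − 1, so neighbor i contributes w_i if α_i > 1, else 0.
α_i > 1 for i ∈ {1}; NE contributions (12, 0, 0), G = 12.
u_1 = (12 − 12) + 1.37·12 = 16.44.

16.44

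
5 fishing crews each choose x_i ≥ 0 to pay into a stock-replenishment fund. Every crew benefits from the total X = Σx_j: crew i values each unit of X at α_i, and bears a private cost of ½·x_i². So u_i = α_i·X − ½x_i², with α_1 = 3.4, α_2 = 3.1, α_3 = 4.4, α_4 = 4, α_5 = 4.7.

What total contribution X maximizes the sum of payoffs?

98

Planner FOC: ∂(Σu_j)/∂x_i = (Σα_j) − x_i = 0, so x_i^SO = Σα_j = 19.6 for every i; X^SO = 98.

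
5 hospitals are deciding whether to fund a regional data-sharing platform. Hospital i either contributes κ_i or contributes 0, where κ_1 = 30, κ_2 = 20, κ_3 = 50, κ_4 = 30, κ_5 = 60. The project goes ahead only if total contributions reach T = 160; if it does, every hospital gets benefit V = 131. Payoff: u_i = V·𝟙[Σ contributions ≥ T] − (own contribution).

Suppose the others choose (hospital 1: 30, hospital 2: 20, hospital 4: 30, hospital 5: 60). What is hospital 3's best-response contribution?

50

Others' total = 140. Contributing 50 brings total to 190 ≥ 160: gain V − κ_3 = 81.
Best response: 50.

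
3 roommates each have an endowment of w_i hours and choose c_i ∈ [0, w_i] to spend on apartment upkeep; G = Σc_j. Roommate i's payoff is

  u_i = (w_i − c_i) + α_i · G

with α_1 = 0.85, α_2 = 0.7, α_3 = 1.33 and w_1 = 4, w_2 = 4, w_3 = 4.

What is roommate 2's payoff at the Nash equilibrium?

6.8

∂u_i/∂c_i = α_i − 1, so roommate i contributes w_i if α_i > 1, else 0.
α_i > 1 for i ∈ {3}; NE contributions (0, 0, 4), G = 4.
u_2 = (4 − 0) + 0.7·4 = 6.8.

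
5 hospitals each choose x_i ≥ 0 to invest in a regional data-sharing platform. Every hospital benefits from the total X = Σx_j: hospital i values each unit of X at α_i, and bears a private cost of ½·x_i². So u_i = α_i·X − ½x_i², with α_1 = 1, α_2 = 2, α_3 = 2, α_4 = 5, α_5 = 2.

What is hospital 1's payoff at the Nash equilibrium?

Hospital i's FOC: ∂u_i/∂x_i = α_i − x_i = 0, so x_i* = α_i.
NE contributions = (1, 2, 2, 5, 2); X = 12.
u_1 = α_1·X − ½·(x_1)² = 1·12 − ½·1² = 11.5.

11.5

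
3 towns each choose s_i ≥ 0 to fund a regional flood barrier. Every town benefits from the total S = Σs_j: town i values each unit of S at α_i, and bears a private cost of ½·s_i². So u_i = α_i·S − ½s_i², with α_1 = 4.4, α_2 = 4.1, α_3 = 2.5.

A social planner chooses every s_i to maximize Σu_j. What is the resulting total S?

Planner FOC: ∂(Σu_j)/∂s_i = (Σα_j) − s_i = 0, so s_i^SO = Σα_j = 11 for every i; S^SO = 33.

33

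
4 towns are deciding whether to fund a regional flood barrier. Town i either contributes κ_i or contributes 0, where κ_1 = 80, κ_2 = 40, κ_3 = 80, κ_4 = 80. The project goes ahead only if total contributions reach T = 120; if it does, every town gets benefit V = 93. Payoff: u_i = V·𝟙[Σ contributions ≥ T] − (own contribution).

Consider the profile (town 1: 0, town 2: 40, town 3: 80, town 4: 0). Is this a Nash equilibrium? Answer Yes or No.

Total = 120 ≥ 120: provided.
Town 1 (pledges 0, payoff 93): pledging 80 → total 200, payoff 13. No gain.
Town 2 (pledges 40, payoff 53): dropping to 0 → total 80, payoff 0. No gain.
Town 3 (pledges 80, payoff 13): dropping to 0 → total 40, payoff 0. No gain.
Town 4 (pledges 0, payoff 93): pledging 80 → total 200, payoff 13. No gain.

Yes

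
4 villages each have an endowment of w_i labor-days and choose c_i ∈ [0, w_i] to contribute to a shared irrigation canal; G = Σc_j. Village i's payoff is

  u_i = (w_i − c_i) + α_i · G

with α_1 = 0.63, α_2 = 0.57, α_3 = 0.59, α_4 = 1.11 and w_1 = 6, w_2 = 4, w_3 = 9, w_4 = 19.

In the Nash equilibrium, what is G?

∂u_i/∂c_i = α_i − 1, so village i contributes w_i if α_i > 1, else 0.
α_i > 1 for i ∈ {4}; NE contributions (0, 0, 0, 19), G = 19.

19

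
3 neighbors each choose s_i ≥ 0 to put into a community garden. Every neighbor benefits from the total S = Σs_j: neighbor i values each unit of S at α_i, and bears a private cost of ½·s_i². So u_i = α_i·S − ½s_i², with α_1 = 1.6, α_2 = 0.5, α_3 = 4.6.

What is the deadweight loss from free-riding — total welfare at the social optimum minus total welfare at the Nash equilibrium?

Neighbor i's FOC: ∂u_i/∂s_i = α_i − s_i = 0, so s_i* = α_i.
NE contributions = (1.6, 0.5, 4.6); S = 6.7.
W^NE = (Σα)·S − ½Σα_i² = 6.7² − ½·23.97 = 32.905.
Planner sets s_i = Σα_j = 6.7 for every i, so S^SO = 3·6.7 = 20.1.
W^SO = (Σα)·S^SO − ½·3·(Σα)² = (3/2)·6.7² = 67.335.
Deadweight loss = W^SO − W^NE = 34.43.

34.43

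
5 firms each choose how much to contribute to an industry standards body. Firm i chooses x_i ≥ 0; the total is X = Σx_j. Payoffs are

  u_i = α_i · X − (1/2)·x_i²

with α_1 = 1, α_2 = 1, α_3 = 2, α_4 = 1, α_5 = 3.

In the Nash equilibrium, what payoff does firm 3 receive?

Firm i's FOC: ∂u_i/∂x_i = α_i − x_i = 0, so x_i* = α_i.
NE contributions = (1, 1, 2, 1, 3); X = 8.
u_3 = α_3·X − ½·(x_3)² = 2·8 − ½·2² = 14.

14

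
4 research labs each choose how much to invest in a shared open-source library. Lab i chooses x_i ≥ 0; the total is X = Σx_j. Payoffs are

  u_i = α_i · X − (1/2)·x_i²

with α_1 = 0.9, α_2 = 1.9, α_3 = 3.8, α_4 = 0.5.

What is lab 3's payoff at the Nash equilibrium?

Lab i's FOC: ∂u_i/∂x_i = α_i − x_i = 0, so x_i* = α_i.
NE contributions = (0.9, 1.9, 3.8, 0.5); X = 7.1.
u_3 = α_3·X − ½·(x_3)² = 3.8·7.1 − ½·3.8² = 19.76.

19.76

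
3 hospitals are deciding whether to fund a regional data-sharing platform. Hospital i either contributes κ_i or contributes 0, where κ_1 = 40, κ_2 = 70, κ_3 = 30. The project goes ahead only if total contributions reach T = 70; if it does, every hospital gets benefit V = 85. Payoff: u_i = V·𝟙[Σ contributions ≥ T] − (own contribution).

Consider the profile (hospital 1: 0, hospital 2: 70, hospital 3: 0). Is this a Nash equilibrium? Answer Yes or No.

Yes

Total = 70 ≥ 70: provided.
Hospital 1 (pledges 0, payoff 85): pledging 40 → total 110, payoff 45. No gain.
Hospital 2 (pledges 70, payoff 15): dropping to 0 → total 0, payoff 0. No gain.
Hospital 3 (pledges 0, payoff 85): pledging 30 → total 100, payoff 55. No gain.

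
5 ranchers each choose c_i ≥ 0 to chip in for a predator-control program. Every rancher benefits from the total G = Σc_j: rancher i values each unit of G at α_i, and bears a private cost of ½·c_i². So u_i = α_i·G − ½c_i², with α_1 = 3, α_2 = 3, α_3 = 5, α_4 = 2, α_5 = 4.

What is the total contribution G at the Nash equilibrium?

17

Rancher i's FOC: ∂u_i/∂c_i = α_i − c_i = 0, so c_i* = α_i.
NE contributions = (3, 3, 5, 2, 4); G = 17.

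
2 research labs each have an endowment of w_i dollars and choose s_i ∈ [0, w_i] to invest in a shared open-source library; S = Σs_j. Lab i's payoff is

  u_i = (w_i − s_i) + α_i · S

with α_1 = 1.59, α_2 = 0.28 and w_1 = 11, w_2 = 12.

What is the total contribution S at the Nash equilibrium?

11

∂u_i/∂s_i = α_i − 1, so lab i contributes w_i if α_i > 1, else 0.
α_i > 1 for i ∈ {1}; NE contributions (11, 0), S = 11.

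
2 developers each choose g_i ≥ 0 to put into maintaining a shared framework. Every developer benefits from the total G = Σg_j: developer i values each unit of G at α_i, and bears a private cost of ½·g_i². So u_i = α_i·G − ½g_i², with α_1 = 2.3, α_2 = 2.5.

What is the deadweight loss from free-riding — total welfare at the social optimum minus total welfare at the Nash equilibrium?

5.77

Developer i's FOC: ∂u_i/∂g_i = α_i − g_i = 0, so g_i* = α_i.
NE contributions = (2.3, 2.5); G = 4.8.
W^NE = (Σα)·G − ½Σα_i² = 4.8² − ½·11.54 = 17.27.
Planner sets g_i = Σα_j = 4.8 for every i, so G^SO = 2·4.8 = 9.6.
W^SO = (Σα)·G^SO − ½·2·(Σα)² = (2/2)·4.8² = 23.04.
Deadweight loss = W^SO − W^NE = 5.77.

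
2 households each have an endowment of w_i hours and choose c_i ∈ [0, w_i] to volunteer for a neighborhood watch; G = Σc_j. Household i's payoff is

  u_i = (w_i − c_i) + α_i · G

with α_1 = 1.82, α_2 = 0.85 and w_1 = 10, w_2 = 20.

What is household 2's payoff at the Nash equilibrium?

∂u_i/∂c_i = α_i − 1, so household i contributes w_i if α_i > 1, else 0.
α_i > 1 for i ∈ {1}; NE contributions (10, 0), G = 10.
u_2 = (20 − 0) + 0.85·10 = 28.5.

28.5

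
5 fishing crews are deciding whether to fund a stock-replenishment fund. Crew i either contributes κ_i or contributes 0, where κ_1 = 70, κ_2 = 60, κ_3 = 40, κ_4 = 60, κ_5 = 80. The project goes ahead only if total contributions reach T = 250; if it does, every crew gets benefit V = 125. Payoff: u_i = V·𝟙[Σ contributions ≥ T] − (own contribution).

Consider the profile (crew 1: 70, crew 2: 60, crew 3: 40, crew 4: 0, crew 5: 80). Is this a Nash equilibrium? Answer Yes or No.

Total = 250 ≥ 250: provided.
Crew 1 (pledges 70, payoff 55): dropping to 0 → total 180, payoff 0. No gain.
Crew 2 (pledges 60, payoff 65): dropping to 0 → total 190, payoff 0. No gain.
Crew 3 (pledges 40, payoff 85): dropping to 0 → total 210, payoff 0. No gain.
Crew 4 (pledges 0, payoff 125): pledging 60 → total 310, payoff 65. No gain.
Crew 5 (pledges 80, payoff 45): dropping to 0 → total 170, payoff 0. No gain.

Yes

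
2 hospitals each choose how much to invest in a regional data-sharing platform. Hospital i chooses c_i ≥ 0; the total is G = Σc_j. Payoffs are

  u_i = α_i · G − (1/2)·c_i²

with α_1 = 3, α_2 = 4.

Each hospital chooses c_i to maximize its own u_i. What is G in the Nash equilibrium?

Hospital i's FOC: ∂u_i/∂c_i = α_i − c_i = 0, so c_i* = α_i.
NE contributions = (3, 4); G = 7.

7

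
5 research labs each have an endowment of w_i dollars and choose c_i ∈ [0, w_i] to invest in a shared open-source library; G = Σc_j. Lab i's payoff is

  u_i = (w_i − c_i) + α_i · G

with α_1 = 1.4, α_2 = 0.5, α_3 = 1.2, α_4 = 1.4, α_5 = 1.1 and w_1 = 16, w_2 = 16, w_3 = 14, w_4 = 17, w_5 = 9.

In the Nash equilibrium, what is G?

56

∂u_i/∂c_i = α_i − 1, so lab i contributes w_i if α_i > 1, else 0.
α_i > 1 for i ∈ {1, 3, 4, 5}; NE contributions (16, 0, 14, 17, 9), G = 56.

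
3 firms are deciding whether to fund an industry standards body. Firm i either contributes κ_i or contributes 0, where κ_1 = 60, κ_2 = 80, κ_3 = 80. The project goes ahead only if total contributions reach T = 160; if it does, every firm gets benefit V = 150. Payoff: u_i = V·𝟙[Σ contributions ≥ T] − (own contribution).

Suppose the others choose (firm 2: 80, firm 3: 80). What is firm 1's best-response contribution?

0

Others' total = 160 ≥ 160; contributing adds cost 60 for no extra benefit.
Best response: 0.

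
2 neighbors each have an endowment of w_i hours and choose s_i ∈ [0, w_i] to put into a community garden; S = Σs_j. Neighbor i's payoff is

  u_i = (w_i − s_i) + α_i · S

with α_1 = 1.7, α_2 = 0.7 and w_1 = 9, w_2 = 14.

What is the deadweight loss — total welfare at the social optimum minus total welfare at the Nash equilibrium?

∂u_i/∂s_i = α_i − 1, so neighbor i contributes w_i if α_i > 1, else 0.
α_i > 1 for i ∈ {1}; NE contributions (9, 0), S = 9.
W^NE = Σw_i − S^NE + (Σα_i)·S^NE = 23 + 1.4·9 = 35.6.
Planner: ∂(Σu_j)/∂s_i = Σα_j − 1 = 1.4 > 0, so everyone contributes w_i; S^SO = 23, W^SO = 23 + 1.4·23 = 55.2.
Deadweight loss = 19.6.

19.6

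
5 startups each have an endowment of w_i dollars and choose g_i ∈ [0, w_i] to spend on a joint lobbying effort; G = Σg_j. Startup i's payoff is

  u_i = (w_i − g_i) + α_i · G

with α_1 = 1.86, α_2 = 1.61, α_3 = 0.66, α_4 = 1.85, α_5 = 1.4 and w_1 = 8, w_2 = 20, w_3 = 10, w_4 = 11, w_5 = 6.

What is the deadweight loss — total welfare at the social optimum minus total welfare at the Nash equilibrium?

∂u_i/∂g_i = α_i − 1, so startup i contributes w_i if α_i > 1, else 0.
α_i > 1 for i ∈ {1, 2, 4, 5}; NE contributions (8, 20, 0, 11, 6), G = 45.
W^NE = Σw_i − G^NE + (Σα_i)·G^NE = 55 + 6.38·45 = 342.1.
Planner: ∂(Σu_j)/∂g_i = Σα_j − 1 = 6.38 > 0, so everyone contributes w_i; G^SO = 55, W^SO = 55 + 6.38·55 = 405.9.
Deadweight loss = 63.8.

63.8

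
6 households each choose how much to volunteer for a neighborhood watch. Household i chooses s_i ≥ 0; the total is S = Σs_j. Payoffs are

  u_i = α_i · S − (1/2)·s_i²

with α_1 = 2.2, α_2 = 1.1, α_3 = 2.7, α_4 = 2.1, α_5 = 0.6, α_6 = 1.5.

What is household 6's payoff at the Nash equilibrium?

Household i's FOC: ∂u_i/∂s_i = α_i − s_i = 0, so s_i* = α_i.
NE contributions = (2.2, 1.1, 2.7, 2.1, 0.6, 1.5); S = 10.2.
u_6 = α_6·S − ½·(s_6)² = 1.5·10.2 − ½·1.5² = 14.175.

14.175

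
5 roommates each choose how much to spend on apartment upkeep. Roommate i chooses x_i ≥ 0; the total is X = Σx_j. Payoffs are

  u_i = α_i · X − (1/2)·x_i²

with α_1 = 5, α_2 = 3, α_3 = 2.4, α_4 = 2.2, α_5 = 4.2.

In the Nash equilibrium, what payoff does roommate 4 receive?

34.54

Roommate i's FOC: ∂u_i/∂x_i = α_i − x_i = 0, so x_i* = α_i.
NE contributions = (5, 3, 2.4, 2.2, 4.2); X = 16.8.
u_4 = α_4·X − ½·(x_4)² = 2.2·16.8 − ½·2.2² = 34.54.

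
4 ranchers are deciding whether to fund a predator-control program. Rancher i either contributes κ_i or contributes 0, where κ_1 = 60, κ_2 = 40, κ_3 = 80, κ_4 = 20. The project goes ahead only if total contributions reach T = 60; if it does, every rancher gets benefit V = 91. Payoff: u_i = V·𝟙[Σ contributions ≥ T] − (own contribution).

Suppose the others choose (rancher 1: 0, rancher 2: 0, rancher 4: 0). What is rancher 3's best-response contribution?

Others' total = 0. Contributing 80 brings total to 80 ≥ 60: gain V − κ_3 = 11.
Best response: 80.

80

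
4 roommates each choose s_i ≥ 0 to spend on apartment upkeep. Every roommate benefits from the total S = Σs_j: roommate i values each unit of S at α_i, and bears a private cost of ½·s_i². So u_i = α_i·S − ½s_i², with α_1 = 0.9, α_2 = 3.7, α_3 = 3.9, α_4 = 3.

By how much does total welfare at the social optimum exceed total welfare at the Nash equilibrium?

Roommate i's FOC: ∂u_i/∂s_i = α_i − s_i = 0, so s_i* = α_i.
NE contributions = (0.9, 3.7, 3.9, 3); S = 11.5.
W^NE = (Σα)·S − ½Σα_i² = 11.5² − ½·38.71 = 112.895.
Planner sets s_i = Σα_j = 11.5 for every i, so S^SO = 4·11.5 = 46.
W^SO = (Σα)·S^SO − ½·4·(Σα)² = (4/2)·11.5² = 264.5.
Deadweight loss = W^SO − W^NE = 151.605.

151.605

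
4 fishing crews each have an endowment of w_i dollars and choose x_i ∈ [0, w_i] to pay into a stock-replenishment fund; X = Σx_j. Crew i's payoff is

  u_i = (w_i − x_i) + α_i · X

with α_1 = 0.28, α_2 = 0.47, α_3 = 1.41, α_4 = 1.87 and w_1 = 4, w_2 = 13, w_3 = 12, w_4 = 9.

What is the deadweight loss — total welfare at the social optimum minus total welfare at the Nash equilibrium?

51.51

∂u_i/∂x_i = α_i − 1, so crew i contributes w_i if α_i > 1, else 0.
α_i > 1 for i ∈ {3, 4}; NE contributions (0, 0, 12, 9), X = 21.
W^NE = Σw_i − X^NE + (Σα_i)·X^NE = 38 + 3.03·21 = 101.63.
Planner: ∂(Σu_j)/∂x_i = Σα_j − 1 = 3.03 > 0, so everyone contributes w_i; X^SO = 38, W^SO = 38 + 3.03·38 = 153.14.
Deadweight loss = 51.51.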